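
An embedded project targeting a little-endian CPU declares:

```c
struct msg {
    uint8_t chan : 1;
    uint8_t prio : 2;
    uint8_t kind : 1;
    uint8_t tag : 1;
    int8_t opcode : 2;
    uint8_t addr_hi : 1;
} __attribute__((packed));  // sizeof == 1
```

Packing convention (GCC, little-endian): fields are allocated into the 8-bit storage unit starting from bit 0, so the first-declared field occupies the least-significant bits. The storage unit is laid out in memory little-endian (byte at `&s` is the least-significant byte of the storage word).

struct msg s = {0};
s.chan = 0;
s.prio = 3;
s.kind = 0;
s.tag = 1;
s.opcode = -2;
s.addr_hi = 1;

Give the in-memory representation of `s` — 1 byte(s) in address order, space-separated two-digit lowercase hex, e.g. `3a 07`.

[0+:1] chan=0 & 0x1 = 0x0; word=0x00
[1+:2] prio=3 & 0x3 = 0x3; word=0x06
[3+:1] kind=0 & 0x1 = 0x0; word=0x06
[4+:1] tag=1 & 0x1 = 0x1; word=0x16
[5+:2] opcode=-2 & 0x3 = 0x2; word=0x56
[7+:1] addr_hi=1 & 0x1 = 0x1; word=0xd6
word = 0xd6 → little-endian bytes:
  [0]=0xd6

d6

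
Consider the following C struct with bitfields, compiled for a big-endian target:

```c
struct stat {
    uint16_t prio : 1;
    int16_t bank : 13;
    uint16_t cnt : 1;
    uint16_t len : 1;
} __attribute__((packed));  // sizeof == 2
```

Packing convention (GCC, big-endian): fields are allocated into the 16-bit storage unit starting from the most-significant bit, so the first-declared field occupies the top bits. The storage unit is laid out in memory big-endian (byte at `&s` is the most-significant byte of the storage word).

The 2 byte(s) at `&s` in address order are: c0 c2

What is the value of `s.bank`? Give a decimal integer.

[0]=0xc0 [1]=0xc2 (big-endian) → word 0xc0c2
prio:1 @ bit 15 → (0xc0c2>>15)&0x1 = 0x1
bank:13 @ bit 2 → (0xc0c2>>2)&0x1fff = 0x1030  ←
cnt:1 @ bit 1 → (0xc0c2>>1)&0x1 = 0x1
len:1 @ bit 0 → (0xc0c2>>0)&0x1 = 0x0
bank signed 13b, MSB=1: 4144 - 8192 = -4048

-4048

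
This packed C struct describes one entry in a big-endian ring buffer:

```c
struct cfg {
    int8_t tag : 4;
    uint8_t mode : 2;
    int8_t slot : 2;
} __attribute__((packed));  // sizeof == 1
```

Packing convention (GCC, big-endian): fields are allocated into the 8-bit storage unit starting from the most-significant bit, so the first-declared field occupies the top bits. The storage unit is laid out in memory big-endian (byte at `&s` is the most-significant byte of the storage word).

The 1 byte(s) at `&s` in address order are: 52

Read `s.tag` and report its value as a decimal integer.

[0]=0x52 (big-endian) → word 0x52
tag [4+:4] = (word>>4) & 0xf = 5  ←
mode [2+:2] = (word>>2) & 0x3 = 0
slot [0+:2] = (word>>0) & 0x3 = 2
tag signed 4b, MSB=0: value = 5

5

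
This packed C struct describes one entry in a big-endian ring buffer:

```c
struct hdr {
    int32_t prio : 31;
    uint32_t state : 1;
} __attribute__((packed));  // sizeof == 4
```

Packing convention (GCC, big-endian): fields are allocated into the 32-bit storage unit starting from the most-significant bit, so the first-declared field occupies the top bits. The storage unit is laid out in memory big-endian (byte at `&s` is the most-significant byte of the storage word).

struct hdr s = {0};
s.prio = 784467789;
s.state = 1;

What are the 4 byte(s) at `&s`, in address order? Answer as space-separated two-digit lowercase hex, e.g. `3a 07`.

5d 84 0e 9b

prio:31 = 784467789 → 0x2ec2074d << 1 → word 0x5d840e9a
state:1 = 1 → 0x1 << 0 → word 0x5d840e9b
word = 0x5d840e9b → big-endian bytes:
  [0]=0x5d  [1]=0x84  [2]=0x0e  [3]=0x9b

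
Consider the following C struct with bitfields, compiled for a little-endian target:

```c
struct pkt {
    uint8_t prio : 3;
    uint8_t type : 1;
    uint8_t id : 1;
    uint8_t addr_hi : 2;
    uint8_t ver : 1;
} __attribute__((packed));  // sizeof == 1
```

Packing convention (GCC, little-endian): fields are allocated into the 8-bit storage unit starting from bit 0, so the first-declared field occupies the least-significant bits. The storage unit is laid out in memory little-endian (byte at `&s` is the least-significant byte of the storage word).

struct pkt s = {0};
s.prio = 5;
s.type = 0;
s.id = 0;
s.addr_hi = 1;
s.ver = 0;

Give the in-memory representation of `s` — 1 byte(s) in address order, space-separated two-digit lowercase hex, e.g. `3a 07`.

[0+:3] prio=5 & 0x7 = 0x5; word=0x05
[3+:1] type=0 & 0x1 = 0x0; word=0x05
[4+:1] id=0 & 0x1 = 0x0; word=0x05
[5+:2] addr_hi=1 & 0x3 = 0x1; word=0x25
[7+:1] ver=0 & 0x1 = 0x0; word=0x25
word = 0x25 → little-endian bytes:
  [0]=0x25

25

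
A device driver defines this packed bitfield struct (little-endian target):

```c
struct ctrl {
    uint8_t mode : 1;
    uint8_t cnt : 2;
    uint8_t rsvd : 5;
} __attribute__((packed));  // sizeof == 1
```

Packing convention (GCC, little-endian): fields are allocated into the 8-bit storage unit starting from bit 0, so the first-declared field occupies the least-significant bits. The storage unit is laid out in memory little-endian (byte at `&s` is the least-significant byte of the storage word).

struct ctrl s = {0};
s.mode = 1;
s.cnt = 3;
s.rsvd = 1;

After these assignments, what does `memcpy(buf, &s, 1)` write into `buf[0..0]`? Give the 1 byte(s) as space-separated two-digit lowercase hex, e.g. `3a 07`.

mode (1b) val=1 bits=0x1 at bit 0: 0x01
cnt (2b) val=3 bits=0x3 at bit 1: 0x07
rsvd (5b) val=1 bits=0x1 at bit 3: 0x0f
word = 0x0f → little-endian bytes:
  [0]=0x0f

0f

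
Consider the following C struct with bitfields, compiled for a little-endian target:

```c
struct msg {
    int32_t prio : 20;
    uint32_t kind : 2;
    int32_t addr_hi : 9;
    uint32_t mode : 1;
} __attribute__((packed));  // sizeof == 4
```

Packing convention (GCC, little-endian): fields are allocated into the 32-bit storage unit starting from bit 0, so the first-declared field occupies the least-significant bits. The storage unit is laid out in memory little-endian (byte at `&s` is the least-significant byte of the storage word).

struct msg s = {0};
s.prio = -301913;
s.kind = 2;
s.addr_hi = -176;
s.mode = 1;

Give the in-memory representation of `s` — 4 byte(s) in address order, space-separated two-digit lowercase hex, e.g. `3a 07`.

[0+:20] prio=-301913 & 0xfffff = 0xb64a7; word=0x000b64a7
[20+:2] kind=2 & 0x3 = 0x2; word=0x002b64a7
[22+:9] addr_hi=-176 & 0x1ff = 0x150; word=0x542b64a7
[31+:1] mode=1 & 0x1 = 0x1; word=0xd42b64a7
word = 0xd42b64a7 → little-endian bytes:
  [0]=0xa7  [1]=0x64  [2]=0x2b  [3]=0xd4

a7 64 2b d4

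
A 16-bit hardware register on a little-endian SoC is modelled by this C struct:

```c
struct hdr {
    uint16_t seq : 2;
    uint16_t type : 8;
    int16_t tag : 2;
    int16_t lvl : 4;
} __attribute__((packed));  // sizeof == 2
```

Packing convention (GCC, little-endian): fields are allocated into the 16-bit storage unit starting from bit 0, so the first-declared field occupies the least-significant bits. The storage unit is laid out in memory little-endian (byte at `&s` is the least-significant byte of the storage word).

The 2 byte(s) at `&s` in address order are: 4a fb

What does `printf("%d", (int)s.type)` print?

210

[0]=0x4a [1]=0xfb (little-endian) → word 0xfb4a
seq:2 @ bit 0 → (0xfb4a>>0)&0x3 = 0x2
type:8 @ bit 2 → (0xfb4a>>2)&0xff = 0xd2  ←
tag:2 @ bit 10 → (0xfb4a>>10)&0x3 = 0x2
lvl:4 @ bit 12 → (0xfb4a>>12)&0xf = 0xf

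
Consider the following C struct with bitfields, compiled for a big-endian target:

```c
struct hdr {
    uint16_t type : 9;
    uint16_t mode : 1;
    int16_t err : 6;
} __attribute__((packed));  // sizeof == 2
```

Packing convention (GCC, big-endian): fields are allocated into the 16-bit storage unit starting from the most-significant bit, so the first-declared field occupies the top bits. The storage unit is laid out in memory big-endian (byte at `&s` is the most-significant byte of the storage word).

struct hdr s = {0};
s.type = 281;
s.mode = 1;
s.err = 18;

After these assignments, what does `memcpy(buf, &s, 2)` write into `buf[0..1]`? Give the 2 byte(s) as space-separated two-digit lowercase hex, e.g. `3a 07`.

type:9 = 281 → 0x119 << 7 → word 0x8c80
mode:1 = 1 → 0x1 << 6 → word 0x8cc0
err:6 = 18 → 0x12 << 0 → word 0x8cd2
word = 0x8cd2 → big-endian bytes:
  [0]=0x8c  [1]=0xd2

8c d2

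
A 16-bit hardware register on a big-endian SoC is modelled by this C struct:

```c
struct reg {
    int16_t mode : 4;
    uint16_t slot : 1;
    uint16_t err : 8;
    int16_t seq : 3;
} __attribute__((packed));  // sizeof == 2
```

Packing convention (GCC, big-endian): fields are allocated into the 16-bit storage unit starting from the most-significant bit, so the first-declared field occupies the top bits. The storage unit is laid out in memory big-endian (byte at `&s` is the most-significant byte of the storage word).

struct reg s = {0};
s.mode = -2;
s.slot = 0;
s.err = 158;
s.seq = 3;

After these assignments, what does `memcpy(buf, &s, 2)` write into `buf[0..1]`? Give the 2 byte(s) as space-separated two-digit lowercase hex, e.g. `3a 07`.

e4 f3

mode (4b) val=-2 bits=0xe at bit 12: 0xe000
slot (1b) val=0 bits=0x0 at bit 11: 0xe000
err (8b) val=158 bits=0x9e at bit 3: 0xe4f0
seq (3b) val=3 bits=0x3 at bit 0: 0xe4f3
word = 0xe4f3 → big-endian bytes:
  [0]=0xe4  [1]=0xf3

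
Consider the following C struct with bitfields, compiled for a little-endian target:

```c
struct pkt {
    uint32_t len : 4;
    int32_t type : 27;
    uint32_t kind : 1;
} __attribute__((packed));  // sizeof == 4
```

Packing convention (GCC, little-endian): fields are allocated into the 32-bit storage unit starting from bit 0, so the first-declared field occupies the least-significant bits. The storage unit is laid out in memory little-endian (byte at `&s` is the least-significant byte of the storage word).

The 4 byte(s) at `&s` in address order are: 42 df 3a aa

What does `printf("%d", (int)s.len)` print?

2

[0]=0x42 [1]=0xdf [2]=0x3a [3]=0xaa (little-endian) → word 0xaa3adf42
len [0+:4] = (word>>0) & 0xf = 2  ←
type [4+:27] = (word>>4) & 0x7ffffff = 44281332
kind [31+:1] = (word>>31) & 0x1 = 1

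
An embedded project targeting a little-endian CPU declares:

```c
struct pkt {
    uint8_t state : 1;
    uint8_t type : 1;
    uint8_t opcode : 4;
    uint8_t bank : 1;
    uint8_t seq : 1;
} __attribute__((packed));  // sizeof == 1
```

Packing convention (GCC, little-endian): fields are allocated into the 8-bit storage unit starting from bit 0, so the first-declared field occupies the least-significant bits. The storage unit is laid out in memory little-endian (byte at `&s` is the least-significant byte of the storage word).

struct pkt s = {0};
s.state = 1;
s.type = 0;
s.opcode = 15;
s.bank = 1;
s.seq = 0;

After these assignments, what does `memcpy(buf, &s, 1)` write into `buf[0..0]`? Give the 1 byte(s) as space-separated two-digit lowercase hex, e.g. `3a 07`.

[0+:1] state=1 & 0x1 = 0x1; word=0x01
[1+:1] type=0 & 0x1 = 0x0; word=0x01
[2+:4] opcode=15 & 0xf = 0xf; word=0x3d
[6+:1] bank=1 & 0x1 = 0x1; word=0x7d
[7+:1] seq=0 & 0x1 = 0x0; word=0x7d
word = 0x7d → little-endian bytes:
  [0]=0x7d

7d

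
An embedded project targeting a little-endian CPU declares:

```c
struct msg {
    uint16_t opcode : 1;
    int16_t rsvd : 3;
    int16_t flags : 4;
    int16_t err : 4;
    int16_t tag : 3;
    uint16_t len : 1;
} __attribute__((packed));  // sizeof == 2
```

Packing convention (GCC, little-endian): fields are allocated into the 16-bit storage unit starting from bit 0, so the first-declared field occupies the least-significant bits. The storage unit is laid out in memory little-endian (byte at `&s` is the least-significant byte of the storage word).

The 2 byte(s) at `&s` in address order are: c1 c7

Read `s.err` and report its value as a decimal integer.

[0]=0xc1 [1]=0xc7 (little-endian) → word 0xc7c1
opcode:1 @ bit 0 → (0xc7c1>>0)&0x1 = 0x1
rsvd:3 @ bit 1 → (0xc7c1>>1)&0x7 = 0x0
flags:4 @ bit 4 → (0xc7c1>>4)&0xf = 0xc
err:4 @ bit 8 → (0xc7c1>>8)&0xf = 0x7  ←
tag:3 @ bit 12 → (0xc7c1>>12)&0x7 = 0x4
len:1 @ bit 15 → (0xc7c1>>15)&0x1 = 0x1
err signed 4b, MSB=0: value = 7

7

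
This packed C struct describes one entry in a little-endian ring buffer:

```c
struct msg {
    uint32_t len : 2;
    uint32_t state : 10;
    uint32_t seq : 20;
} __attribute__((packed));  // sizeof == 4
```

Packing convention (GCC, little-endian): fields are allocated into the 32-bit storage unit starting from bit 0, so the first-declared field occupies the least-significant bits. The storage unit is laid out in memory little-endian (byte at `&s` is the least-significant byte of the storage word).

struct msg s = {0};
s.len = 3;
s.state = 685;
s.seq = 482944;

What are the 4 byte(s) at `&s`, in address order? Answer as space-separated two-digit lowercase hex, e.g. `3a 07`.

b7 0a e8 75

len (2b) val=3 bits=0x3 at bit 0: 0x00000003
state (10b) val=685 bits=0x2ad at bit 2: 0x00000ab7
seq (20b) val=482944 bits=0x75e80 at bit 12: 0x75e80ab7
word = 0x75e80ab7 → little-endian bytes:
  [0]=0xb7  [1]=0x0a  [2]=0xe8  [3]=0x75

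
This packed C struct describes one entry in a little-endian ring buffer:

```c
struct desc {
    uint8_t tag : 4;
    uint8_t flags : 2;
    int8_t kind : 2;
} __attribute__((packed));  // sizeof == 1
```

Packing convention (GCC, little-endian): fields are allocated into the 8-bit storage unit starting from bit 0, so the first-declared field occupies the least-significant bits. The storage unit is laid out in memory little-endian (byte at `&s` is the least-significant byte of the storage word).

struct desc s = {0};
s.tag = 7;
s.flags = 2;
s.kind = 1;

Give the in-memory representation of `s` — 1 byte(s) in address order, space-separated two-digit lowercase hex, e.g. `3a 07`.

[0+:4] tag=7 & 0xf = 0x7; word=0x07
[4+:2] flags=2 & 0x3 = 0x2; word=0x27
[6+:2] kind=1 & 0x3 = 0x1; word=0x67
word = 0x67 → little-endian bytes:
  [0]=0x67

67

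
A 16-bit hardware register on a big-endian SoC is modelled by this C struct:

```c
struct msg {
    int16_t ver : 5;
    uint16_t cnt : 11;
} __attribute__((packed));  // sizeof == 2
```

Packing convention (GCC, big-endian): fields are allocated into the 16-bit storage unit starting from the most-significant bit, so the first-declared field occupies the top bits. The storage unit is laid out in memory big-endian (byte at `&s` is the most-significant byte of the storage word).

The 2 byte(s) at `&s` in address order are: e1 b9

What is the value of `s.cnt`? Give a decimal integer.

441

[0]=0xe1 [1]=0xb9 (big-endian) → word 0xe1b9
ver [11+:5] = (word>>11) & 0x1f = 28
cnt [0+:11] = (word>>0) & 0x7ff = 441  ←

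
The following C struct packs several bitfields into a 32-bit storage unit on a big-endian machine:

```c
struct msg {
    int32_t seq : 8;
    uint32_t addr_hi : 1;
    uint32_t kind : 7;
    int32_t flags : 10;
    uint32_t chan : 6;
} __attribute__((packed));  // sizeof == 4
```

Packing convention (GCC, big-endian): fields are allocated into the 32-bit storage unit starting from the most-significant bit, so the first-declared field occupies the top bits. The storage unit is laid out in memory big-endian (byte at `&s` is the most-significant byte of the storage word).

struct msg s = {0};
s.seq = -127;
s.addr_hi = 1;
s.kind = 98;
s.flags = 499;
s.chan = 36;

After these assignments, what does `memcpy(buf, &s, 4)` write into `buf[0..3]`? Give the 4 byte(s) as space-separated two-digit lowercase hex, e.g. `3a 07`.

81 e2 7c e4

seq:8 = -127 → 0x81 << 24 → word 0x81000000
addr_hi:1 = 1 → 0x1 << 23 → word 0x81800000
kind:7 = 98 → 0x62 << 16 → word 0x81e20000
flags:10 = 499 → 0x1f3 << 6 → word 0x81e27cc0
chan:6 = 36 → 0x24 << 0 → word 0x81e27ce4
word = 0x81e27ce4 → big-endian bytes:
  [0]=0x81  [1]=0xe2  [2]=0x7c  [3]=0xe4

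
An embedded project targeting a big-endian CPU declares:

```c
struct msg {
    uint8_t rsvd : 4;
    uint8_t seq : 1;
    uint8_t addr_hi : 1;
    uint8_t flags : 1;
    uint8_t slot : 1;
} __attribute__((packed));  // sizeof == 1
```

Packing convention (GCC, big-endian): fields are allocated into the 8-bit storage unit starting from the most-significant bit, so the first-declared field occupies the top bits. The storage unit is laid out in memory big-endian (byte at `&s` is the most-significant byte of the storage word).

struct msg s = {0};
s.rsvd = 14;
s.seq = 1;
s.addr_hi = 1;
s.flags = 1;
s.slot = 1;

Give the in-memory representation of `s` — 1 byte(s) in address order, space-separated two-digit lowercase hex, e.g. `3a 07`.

rsvd:4 = 14 → 0xe << 4 → word 0xe0
seq:1 = 1 → 0x1 << 3 → word 0xe8
addr_hi:1 = 1 → 0x1 << 2 → word 0xec
flags:1 = 1 → 0x1 << 1 → word 0xee
slot:1 = 1 → 0x1 << 0 → word 0xef
word = 0xef → big-endian bytes:
  [0]=0xef

ef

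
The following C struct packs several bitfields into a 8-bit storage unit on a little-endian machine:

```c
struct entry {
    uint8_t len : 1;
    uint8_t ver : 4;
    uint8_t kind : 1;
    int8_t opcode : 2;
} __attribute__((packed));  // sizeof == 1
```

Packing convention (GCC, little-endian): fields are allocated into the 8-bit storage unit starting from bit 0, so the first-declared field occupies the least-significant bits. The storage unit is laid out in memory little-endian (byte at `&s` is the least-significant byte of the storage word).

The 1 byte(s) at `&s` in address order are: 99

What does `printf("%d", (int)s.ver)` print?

12

[0]=0x99 (little-endian) → word 0x99
len:1 @ bit 0 → (0x99>>0)&0x1 = 0x1
ver:4 @ bit 1 → (0x99>>1)&0xf = 0xc  ←
kind:1 @ bit 5 → (0x99>>5)&0x1 = 0x0
opcode:2 @ bit 6 → (0x99>>6)&0x3 = 0x2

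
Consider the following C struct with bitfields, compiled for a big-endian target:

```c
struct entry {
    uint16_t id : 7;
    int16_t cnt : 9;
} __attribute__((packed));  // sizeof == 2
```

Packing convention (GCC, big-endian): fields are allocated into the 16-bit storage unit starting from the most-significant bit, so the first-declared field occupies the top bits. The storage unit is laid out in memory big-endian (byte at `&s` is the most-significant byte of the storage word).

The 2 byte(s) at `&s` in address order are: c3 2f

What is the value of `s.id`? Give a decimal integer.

[0]=0xc3 [1]=0x2f (big-endian) → word 0xc32f
id [9+:7] = (word>>9) & 0x7f = 97  ←
cnt [0+:9] = (word>>0) & 0x1ff = 303

97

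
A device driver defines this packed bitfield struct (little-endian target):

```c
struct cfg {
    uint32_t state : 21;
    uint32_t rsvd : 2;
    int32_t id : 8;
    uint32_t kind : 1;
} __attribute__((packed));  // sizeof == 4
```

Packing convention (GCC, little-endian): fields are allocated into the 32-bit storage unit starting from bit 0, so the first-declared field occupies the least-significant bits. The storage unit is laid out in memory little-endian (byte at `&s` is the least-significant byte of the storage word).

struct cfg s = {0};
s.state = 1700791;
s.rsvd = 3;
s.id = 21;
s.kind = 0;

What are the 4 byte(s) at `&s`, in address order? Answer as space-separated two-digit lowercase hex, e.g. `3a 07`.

state (21b) val=1700791 bits=0x19f3b7 at bit 0: 0x0019f3b7
rsvd (2b) val=3 bits=0x3 at bit 21: 0x0079f3b7
id (8b) val=21 bits=0x15 at bit 23: 0x0af9f3b7
kind (1b) val=0 bits=0x0 at bit 31: 0x0af9f3b7
word = 0x0af9f3b7 → little-endian bytes:
  [0]=0xb7  [1]=0xf3  [2]=0xf9  [3]=0x0a

b7 f3 f9 0a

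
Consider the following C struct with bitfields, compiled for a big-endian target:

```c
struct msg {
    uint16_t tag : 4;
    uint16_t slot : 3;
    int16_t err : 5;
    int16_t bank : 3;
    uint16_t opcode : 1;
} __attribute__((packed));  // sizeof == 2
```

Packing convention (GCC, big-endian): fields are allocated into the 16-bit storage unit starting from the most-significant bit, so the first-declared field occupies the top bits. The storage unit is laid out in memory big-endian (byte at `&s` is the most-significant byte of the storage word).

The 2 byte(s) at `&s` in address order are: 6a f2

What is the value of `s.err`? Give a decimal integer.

[0]=0x6a [1]=0xf2 (big-endian) → word 0x6af2
tag:4 @ bit 12 → (0x6af2>>12)&0xf = 0x6
slot:3 @ bit 9 → (0x6af2>>9)&0x7 = 0x5
err:5 @ bit 4 → (0x6af2>>4)&0x1f = 0xf  ←
bank:3 @ bit 1 → (0x6af2>>1)&0x7 = 0x1
opcode:1 @ bit 0 → (0x6af2>>0)&0x1 = 0x0
err signed 5b, MSB=0: value = 15

15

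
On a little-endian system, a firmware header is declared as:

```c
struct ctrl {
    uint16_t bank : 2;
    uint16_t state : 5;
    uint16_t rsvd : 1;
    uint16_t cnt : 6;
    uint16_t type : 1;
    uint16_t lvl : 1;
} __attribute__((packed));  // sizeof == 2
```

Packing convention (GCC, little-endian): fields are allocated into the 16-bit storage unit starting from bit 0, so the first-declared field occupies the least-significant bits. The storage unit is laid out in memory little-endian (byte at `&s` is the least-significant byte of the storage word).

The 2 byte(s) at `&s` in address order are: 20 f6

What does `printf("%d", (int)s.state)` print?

8

[0]=0x20 [1]=0xf6 (little-endian) → word 0xf620
bank:2 @ bit 0 → (0xf620>>0)&0x3 = 0x0
state:5 @ bit 2 → (0xf620>>2)&0x1f = 0x8  ←
rsvd:1 @ bit 7 → (0xf620>>7)&0x1 = 0x0
cnt:6 @ bit 8 → (0xf620>>8)&0x3f = 0x36
type:1 @ bit 14 → (0xf620>>14)&0x1 = 0x1
lvl:1 @ bit 15 → (0xf620>>15)&0x1 = 0x1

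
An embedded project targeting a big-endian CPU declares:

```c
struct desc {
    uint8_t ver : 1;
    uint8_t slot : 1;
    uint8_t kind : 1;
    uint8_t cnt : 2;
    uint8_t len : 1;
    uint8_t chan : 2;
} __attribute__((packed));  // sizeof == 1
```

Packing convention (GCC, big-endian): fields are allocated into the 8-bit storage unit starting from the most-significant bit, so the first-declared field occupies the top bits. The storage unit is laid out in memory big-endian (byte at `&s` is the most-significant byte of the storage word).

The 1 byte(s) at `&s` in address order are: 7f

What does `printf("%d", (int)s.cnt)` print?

3

[0]=0x7f (big-endian) → word 0x7f
ver:1 @ bit 7 → (0x7f>>7)&0x1 = 0x0
slot:1 @ bit 6 → (0x7f>>6)&0x1 = 0x1
kind:1 @ bit 5 → (0x7f>>5)&0x1 = 0x1
cnt:2 @ bit 3 → (0x7f>>3)&0x3 = 0x3  ←
len:1 @ bit 2 → (0x7f>>2)&0x1 = 0x1
chan:2 @ bit 0 → (0x7f>>0)&0x3 = 0x3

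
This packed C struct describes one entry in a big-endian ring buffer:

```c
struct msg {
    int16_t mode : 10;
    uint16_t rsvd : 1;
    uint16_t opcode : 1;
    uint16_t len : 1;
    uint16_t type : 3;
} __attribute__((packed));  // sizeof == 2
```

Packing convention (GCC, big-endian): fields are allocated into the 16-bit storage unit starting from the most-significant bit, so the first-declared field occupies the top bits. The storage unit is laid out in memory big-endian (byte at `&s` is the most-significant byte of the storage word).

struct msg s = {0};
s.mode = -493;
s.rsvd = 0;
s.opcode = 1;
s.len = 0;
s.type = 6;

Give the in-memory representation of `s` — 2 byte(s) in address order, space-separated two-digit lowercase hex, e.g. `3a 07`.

mode (10b) val=-493 bits=0x213 at bit 6: 0x84c0
rsvd (1b) val=0 bits=0x0 at bit 5: 0x84c0
opcode (1b) val=1 bits=0x1 at bit 4: 0x84d0
len (1b) val=0 bits=0x0 at bit 3: 0x84d0
type (3b) val=6 bits=0x6 at bit 0: 0x84d6
word = 0x84d6 → big-endian bytes:
  [0]=0x84  [1]=0xd6

84 d6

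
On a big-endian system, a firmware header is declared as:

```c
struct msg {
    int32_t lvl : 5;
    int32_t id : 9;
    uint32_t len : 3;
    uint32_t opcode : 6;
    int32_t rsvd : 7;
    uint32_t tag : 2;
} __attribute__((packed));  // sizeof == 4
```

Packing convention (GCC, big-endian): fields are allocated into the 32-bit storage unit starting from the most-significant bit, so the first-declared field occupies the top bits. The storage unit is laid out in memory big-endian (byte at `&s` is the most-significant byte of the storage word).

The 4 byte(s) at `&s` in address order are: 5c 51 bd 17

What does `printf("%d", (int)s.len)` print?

[0]=0x5c [1]=0x51 [2]=0xbd [3]=0x17 (big-endian) → word 0x5c51bd17
lvl [27+:5] = (word>>27) & 0x1f = 11
id [18+:9] = (word>>18) & 0x1ff = 276
len [15+:3] = (word>>15) & 0x7 = 3  ←
opcode [9+:6] = (word>>9) & 0x3f = 30
rsvd [2+:7] = (word>>2) & 0x7f = 69
tag [0+:2] = (word>>0) & 0x3 = 3

3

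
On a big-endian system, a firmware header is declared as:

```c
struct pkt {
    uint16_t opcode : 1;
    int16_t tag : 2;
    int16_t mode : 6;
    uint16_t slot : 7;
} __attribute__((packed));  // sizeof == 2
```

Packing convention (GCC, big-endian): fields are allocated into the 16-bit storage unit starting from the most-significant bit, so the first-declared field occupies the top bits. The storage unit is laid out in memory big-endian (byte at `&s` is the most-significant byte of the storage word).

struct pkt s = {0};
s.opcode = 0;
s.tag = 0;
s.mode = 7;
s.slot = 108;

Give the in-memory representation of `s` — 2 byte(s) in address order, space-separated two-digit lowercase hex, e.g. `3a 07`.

[15+:1] opcode=0 & 0x1 = 0x0; word=0x0000
[13+:2] tag=0 & 0x3 = 0x0; word=0x0000
[7+:6] mode=7 & 0x3f = 0x7; word=0x0380
[0+:7] slot=108 & 0x7f = 0x6c; word=0x03ec
word = 0x03ec → big-endian bytes:
  [0]=0x03  [1]=0xec

03 ec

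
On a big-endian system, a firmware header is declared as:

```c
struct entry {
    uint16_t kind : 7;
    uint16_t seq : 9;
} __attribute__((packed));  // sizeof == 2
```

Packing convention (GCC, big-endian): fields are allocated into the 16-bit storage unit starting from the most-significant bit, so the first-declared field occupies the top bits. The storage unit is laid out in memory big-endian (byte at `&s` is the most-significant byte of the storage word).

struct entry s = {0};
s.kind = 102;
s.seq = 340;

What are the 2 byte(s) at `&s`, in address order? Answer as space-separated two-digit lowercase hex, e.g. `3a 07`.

cd 54

[9+:7] kind=102 & 0x7f = 0x66; word=0xcc00
[0+:9] seq=340 & 0x1ff = 0x154; word=0xcd54
word = 0xcd54 → big-endian bytes:
  [0]=0xcd  [1]=0x54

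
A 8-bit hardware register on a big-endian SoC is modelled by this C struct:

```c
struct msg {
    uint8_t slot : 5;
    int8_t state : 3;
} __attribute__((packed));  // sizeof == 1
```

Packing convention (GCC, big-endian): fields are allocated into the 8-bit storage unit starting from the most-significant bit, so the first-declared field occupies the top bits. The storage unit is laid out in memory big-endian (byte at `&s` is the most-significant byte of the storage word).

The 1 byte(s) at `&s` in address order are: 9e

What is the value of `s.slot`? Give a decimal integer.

19

[0]=0x9e (big-endian) → word 0x9e
slot:5 @ bit 3 → (0x9e>>3)&0x1f = 0x13  ←
state:3 @ bit 0 → (0x9e>>0)&0x7 = 0x6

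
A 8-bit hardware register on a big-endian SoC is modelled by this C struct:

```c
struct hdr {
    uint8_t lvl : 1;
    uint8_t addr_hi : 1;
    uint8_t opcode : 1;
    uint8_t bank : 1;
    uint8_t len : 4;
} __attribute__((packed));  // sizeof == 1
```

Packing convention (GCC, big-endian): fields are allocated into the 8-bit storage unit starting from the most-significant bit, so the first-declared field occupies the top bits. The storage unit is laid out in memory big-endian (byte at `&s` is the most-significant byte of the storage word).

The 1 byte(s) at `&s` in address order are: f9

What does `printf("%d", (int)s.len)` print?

[0]=0xf9 (big-endian) → word 0xf9
lvl [7+:1] = (word>>7) & 0x1 = 1
addr_hi [6+:1] = (word>>6) & 0x1 = 1
opcode [5+:1] = (word>>5) & 0x1 = 1
bank [4+:1] = (word>>4) & 0x1 = 1
len [0+:4] = (word>>0) & 0xf = 9  ←

9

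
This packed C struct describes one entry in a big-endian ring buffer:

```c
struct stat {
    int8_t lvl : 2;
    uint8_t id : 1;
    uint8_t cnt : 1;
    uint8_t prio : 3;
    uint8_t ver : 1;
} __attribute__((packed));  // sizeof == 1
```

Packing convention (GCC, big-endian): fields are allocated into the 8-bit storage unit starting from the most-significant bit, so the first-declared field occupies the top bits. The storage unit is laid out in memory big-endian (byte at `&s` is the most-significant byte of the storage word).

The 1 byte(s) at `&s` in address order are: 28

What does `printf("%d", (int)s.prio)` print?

4

[0]=0x28 (big-endian) → word 0x28
lvl [6+:2] = (word>>6) & 0x3 = 0
id [5+:1] = (word>>5) & 0x1 = 1
cnt [4+:1] = (word>>4) & 0x1 = 0
prio [1+:3] = (word>>1) & 0x7 = 4  ←
ver [0+:1] = (word>>0) & 0x1 = 0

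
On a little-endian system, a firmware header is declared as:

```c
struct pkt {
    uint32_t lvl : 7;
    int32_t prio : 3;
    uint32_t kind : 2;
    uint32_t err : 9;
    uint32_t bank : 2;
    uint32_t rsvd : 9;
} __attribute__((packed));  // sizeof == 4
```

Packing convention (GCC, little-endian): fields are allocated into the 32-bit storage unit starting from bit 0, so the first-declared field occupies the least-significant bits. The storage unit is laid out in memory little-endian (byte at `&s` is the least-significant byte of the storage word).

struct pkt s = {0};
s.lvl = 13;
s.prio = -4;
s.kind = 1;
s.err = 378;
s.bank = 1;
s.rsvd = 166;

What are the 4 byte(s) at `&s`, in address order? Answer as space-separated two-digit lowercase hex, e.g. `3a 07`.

0d a6 37 53

lvl:7 = 13 → 0xd << 0 → word 0x0000000d
prio:3 = -4 → 0x4 << 7 → word 0x0000020d
kind:2 = 1 → 0x1 << 10 → word 0x0000060d
err:9 = 378 → 0x17a << 12 → word 0x0017a60d
bank:2 = 1 → 0x1 << 21 → word 0x0037a60d
rsvd:9 = 166 → 0xa6 << 23 → word 0x5337a60d
word = 0x5337a60d → little-endian bytes:
  [0]=0x0d  [1]=0xa6  [2]=0x37  [3]=0x53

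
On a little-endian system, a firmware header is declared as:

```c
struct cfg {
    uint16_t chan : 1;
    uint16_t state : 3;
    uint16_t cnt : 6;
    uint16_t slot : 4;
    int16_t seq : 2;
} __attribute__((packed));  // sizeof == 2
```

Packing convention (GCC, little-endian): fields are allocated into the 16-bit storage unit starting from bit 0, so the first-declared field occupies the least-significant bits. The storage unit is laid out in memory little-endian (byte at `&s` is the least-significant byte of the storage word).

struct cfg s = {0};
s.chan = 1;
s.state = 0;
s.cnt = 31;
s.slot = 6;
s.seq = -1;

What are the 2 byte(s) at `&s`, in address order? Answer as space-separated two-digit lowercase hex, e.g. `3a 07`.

[0+:1] chan=1 & 0x1 = 0x1; word=0x0001
[1+:3] state=0 & 0x7 = 0x0; word=0x0001
[4+:6] cnt=31 & 0x3f = 0x1f; word=0x01f1
[10+:4] slot=6 & 0xf = 0x6; word=0x19f1
[14+:2] seq=-1 & 0x3 = 0x3; word=0xd9f1
word = 0xd9f1 → little-endian bytes:
  [0]=0xf1  [1]=0xd9

f1 d9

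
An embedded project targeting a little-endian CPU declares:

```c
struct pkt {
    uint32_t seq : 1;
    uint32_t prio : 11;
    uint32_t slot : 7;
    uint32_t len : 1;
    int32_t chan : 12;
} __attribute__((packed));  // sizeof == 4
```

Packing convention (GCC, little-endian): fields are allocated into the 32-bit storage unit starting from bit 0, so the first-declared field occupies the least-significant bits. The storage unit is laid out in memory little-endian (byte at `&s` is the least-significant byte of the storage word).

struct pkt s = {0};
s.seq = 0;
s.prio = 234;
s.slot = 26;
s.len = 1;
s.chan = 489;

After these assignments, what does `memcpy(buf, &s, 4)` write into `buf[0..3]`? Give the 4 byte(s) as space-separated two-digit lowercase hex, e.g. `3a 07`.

seq:1 = 0 → 0x0 << 0 → word 0x00000000
prio:11 = 234 → 0xea << 1 → word 0x000001d4
slot:7 = 26 → 0x1a << 12 → word 0x0001a1d4
len:1 = 1 → 0x1 << 19 → word 0x0009a1d4
chan:12 = 489 → 0x1e9 << 20 → word 0x1e99a1d4
word = 0x1e99a1d4 → little-endian bytes:
  [0]=0xd4  [1]=0xa1  [2]=0x99  [3]=0x1e

d4 a1 99 1e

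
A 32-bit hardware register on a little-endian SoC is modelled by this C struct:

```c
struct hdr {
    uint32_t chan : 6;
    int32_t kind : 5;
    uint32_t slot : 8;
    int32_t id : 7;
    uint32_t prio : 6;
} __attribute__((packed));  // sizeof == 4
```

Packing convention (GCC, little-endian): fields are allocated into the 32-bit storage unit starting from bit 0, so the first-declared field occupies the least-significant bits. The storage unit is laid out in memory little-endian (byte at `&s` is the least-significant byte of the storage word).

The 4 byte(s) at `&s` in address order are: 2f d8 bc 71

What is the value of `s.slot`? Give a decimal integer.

[0]=0x2f [1]=0xd8 [2]=0xbc [3]=0x71 (little-endian) → word 0x71bcd82f
chan:6 @ bit 0 → (0x71bcd82f>>0)&0x3f = 0x2f
kind:5 @ bit 6 → (0x71bcd82f>>6)&0x1f = 0x0
slot:8 @ bit 11 → (0x71bcd82f>>11)&0xff = 0x9b  ←
id:7 @ bit 19 → (0x71bcd82f>>19)&0x7f = 0x37
prio:6 @ bit 26 → (0x71bcd82f>>26)&0x3f = 0x1c

155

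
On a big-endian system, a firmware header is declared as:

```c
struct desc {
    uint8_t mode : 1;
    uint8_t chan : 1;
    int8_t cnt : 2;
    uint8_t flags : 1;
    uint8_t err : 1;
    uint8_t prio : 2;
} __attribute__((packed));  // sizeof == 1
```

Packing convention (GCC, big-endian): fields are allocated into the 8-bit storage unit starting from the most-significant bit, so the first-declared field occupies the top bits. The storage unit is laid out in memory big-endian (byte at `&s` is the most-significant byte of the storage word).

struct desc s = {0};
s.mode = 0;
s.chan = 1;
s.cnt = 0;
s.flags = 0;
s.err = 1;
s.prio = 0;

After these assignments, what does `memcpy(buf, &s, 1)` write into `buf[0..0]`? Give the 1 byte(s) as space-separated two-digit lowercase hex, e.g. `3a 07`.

44

mode:1 = 0 → 0x0 << 7 → word 0x00
chan:1 = 1 → 0x1 << 6 → word 0x40
cnt:2 = 0 → 0x0 << 4 → word 0x40
flags:1 = 0 → 0x0 << 3 → word 0x40
err:1 = 1 → 0x1 << 2 → word 0x44
prio:2 = 0 → 0x0 << 0 → word 0x44
word = 0x44 → big-endian bytes:
  [0]=0x44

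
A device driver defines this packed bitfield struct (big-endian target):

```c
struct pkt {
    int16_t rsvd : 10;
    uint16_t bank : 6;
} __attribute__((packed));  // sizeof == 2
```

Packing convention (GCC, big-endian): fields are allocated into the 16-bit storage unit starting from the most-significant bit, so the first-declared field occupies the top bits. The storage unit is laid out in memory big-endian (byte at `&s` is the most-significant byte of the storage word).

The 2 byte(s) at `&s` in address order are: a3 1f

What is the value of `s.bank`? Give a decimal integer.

31

[0]=0xa3 [1]=0x1f (big-endian) → word 0xa31f
rsvd [6+:10] = (word>>6) & 0x3ff = 652
bank [0+:6] = (word>>0) & 0x3f = 31  ←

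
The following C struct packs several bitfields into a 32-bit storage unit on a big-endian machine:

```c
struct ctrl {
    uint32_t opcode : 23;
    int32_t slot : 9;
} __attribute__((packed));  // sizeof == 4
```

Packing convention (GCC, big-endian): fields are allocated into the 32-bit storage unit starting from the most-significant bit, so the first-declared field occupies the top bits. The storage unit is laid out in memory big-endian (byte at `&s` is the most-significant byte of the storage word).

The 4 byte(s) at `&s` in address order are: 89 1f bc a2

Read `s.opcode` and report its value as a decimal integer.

[0]=0x89 [1]=0x1f [2]=0xbc [3]=0xa2 (big-endian) → word 0x891fbca2
opcode [9+:23] = (word>>9) & 0x7fffff = 4493278  ←
slot [0+:9] = (word>>0) & 0x1ff = 162

4493278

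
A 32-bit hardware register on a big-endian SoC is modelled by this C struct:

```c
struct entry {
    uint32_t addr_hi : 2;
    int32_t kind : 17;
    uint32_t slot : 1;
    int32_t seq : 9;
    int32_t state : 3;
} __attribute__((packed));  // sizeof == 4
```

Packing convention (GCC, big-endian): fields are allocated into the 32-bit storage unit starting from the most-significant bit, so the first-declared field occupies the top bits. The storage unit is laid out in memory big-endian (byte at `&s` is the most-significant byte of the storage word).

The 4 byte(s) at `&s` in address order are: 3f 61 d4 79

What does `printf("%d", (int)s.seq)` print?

[0]=0x3f [1]=0x61 [2]=0xd4 [3]=0x79 (big-endian) → word 0x3f61d479
addr_hi:2 @ bit 30 → (0x3f61d479>>30)&0x3 = 0x0
kind:17 @ bit 13 → (0x3f61d479>>13)&0x1ffff = 0x1fb0e
slot:1 @ bit 12 → (0x3f61d479>>12)&0x1 = 0x1
seq:9 @ bit 3 → (0x3f61d479>>3)&0x1ff = 0x8f  ←
state:3 @ bit 0 → (0x3f61d479>>0)&0x7 = 0x1
seq signed 9b, MSB=0: value = 143

143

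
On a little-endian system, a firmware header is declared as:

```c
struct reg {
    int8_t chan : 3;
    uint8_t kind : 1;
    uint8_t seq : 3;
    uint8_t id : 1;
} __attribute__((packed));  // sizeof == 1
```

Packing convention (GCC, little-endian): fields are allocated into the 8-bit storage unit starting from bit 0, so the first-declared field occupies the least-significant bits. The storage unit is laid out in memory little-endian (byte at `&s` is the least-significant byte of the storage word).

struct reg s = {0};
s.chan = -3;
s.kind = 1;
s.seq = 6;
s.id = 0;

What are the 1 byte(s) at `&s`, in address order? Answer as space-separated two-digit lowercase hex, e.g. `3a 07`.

chan:3 = -3 → 0x5 << 0 → word 0x05
kind:1 = 1 → 0x1 << 3 → word 0x0d
seq:3 = 6 → 0x6 << 4 → word 0x6d
id:1 = 0 → 0x0 << 7 → word 0x6d
word = 0x6d → little-endian bytes:
  [0]=0x6d

6d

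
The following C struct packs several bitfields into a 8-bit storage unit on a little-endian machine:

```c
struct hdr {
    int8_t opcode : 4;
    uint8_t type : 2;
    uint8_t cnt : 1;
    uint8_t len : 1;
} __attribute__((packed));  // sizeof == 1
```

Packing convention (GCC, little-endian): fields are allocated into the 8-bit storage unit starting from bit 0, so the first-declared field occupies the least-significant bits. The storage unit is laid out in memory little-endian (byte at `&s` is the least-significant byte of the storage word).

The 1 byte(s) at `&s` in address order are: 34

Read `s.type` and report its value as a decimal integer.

3

[0]=0x34 (little-endian) → word 0x34
opcode:4 @ bit 0 → (0x34>>0)&0xf = 0x4
type:2 @ bit 4 → (0x34>>4)&0x3 = 0x3  ←
cnt:1 @ bit 6 → (0x34>>6)&0x1 = 0x0
len:1 @ bit 7 → (0x34>>7)&0x1 = 0x0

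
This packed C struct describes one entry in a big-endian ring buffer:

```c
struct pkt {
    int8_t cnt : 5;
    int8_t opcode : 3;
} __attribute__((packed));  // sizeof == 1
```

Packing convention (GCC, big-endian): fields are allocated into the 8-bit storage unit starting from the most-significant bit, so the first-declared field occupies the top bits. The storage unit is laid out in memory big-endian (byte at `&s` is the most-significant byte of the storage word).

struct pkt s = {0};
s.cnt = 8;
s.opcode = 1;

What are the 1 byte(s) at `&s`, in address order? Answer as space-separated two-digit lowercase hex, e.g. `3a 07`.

[3+:5] cnt=8 & 0x1f = 0x8; word=0x40
[0+:3] opcode=1 & 0x7 = 0x1; word=0x41
word = 0x41 → big-endian bytes:
  [0]=0x41

41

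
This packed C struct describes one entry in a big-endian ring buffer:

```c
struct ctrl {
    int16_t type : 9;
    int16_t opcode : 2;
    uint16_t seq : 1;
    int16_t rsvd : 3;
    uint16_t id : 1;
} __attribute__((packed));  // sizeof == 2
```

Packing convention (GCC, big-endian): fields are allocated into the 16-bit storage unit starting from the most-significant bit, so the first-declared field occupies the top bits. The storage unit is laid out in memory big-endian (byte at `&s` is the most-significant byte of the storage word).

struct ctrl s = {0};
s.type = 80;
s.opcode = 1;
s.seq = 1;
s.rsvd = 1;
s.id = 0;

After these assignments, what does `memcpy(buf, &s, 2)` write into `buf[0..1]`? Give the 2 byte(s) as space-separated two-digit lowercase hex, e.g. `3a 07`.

type (9b) val=80 bits=0x50 at bit 7: 0x2800
opcode (2b) val=1 bits=0x1 at bit 5: 0x2820
seq (1b) val=1 bits=0x1 at bit 4: 0x2830
rsvd (3b) val=1 bits=0x1 at bit 1: 0x2832
id (1b) val=0 bits=0x0 at bit 0: 0x2832
word = 0x2832 → big-endian bytes:
  [0]=0x28  [1]=0x32

28 32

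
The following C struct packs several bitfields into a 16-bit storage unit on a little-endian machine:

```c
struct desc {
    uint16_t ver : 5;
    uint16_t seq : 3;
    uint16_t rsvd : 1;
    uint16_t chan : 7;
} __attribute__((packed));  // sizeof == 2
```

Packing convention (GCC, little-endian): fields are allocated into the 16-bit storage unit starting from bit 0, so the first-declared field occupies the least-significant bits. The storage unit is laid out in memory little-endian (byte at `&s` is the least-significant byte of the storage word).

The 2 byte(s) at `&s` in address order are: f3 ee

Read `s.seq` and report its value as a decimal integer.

7

[0]=0xf3 [1]=0xee (little-endian) → word 0xeef3
ver [0+:5] = (word>>0) & 0x1f = 19
seq [5+:3] = (word>>5) & 0x7 = 7  ←
rsvd [8+:1] = (word>>8) & 0x1 = 0
chan [9+:7] = (word>>9) & 0x7f = 119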